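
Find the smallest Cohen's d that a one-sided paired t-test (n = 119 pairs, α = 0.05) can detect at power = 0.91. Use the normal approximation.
d ≈ 0.27

Minimum detectable effect (paired t-test, normal approximation):
d = (z_α + z_β) / √n
d = (1.645 + 1.341) / √119
d = 2.986 / 10.909
d ≈ 0.27

By Cohen's convention (0.2 small / 0.5 medium / 0.8 large): small effect.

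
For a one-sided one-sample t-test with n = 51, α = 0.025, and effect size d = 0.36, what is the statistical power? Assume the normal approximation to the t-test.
Power ≈ 0.73

Power calculation (one-sample t-test, normal approximation):
z_β = d · √n - z_α
z_β = 0.36 · √51 - 1.960
z_β = 0.36 · 7.141 - 1.960
z_β = 0.611

Power = Φ(z_β) = Φ(0.611) ≈ 0.729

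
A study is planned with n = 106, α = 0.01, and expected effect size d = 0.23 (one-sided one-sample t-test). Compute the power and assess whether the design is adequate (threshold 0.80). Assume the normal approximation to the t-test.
Power ≈ 0.52; the study is underpowered (power < 0.80)

Power calculation (one-sample t-test, normal approximation):
z_β = d · √n - z_α
z_β = 0.23 · √106 - 2.326
z_β = 0.23 · 10.296 - 2.326
z_β = 0.042

Power = Φ(z_β) = Φ(0.042) ≈ 0.517

Effect size d = 0.23 is small by Cohen's convention (0.2/0.5/0.8).

Threshold: power ≥ 0.80 is conventionally adequate.
Power ≈ 0.52 → the study is underpowered (power < 0.80).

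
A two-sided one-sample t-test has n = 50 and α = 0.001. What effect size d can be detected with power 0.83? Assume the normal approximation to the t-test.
d ≈ 0.60

Minimum detectable effect (one-sample t-test, normal approximation):
d = (z_{α/2} + z_β) / √n
d = (3.291 + 0.954) / √50
d = 4.245 / 7.071
d ≈ 0.60

By Cohen's convention (0.2 small / 0.5 medium / 0.8 large): medium effect.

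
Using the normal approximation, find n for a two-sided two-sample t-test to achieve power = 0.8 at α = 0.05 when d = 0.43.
n = 85 per group

Sample size formula (two-sample t-test, normal approximation):
n = 2 · ((z_{α/2} + z_β) / d)²

z_{α/2} = 1.960 (for α = 0.05, two-sided)
z_β = 0.842 (for power = 0.8)
d = 0.43

n = 2 · ((1.960 + 0.842) / 0.43)²
n = 2 · (6.516)²
n ≈ 84.92
Round up to the next whole number: n = 85 per group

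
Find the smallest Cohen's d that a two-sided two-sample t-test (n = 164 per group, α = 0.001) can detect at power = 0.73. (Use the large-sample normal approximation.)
d ≈ 0.43

Minimum detectable effect (two-sample t-test, normal approximation):
d = (z_{α/2} + z_β) / √(n/2)
d = (3.291 + 0.613) / √(164/2)
d = 3.903 / 9.055
d ≈ 0.43

By Cohen's convention (0.2 small / 0.5 medium / 0.8 large): small effect.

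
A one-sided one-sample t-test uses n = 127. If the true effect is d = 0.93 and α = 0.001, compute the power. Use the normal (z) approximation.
Power ≈ 1.00

Power calculation (one-sample t-test, normal approximation):
z_β = d · √n - z_α
z_β = 0.93 · √127 - 3.090
z_β = 0.93 · 11.269 - 3.090
z_β = 7.390

Power = Φ(z_β) = Φ(7.390) ≈ 1.000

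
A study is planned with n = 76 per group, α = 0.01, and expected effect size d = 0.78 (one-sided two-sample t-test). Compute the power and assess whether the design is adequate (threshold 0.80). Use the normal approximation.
Power ≈ 0.99; the study is adequately powered (power ≥ 0.80)

Power calculation (two-sample t-test, normal approximation):
z_β = d · √(n/2) - z_α
z_β = 0.78 · √(76/2) - 2.326
z_β = 0.78 · 6.164 - 2.326
z_β = 2.482

Power = Φ(z_β) = Φ(2.482) ≈ 0.993

Effect size d = 0.78 is medium by Cohen's convention (0.2/0.5/0.8).

Threshold: power ≥ 0.80 is conventionally adequate.
Power ≈ 0.99 → the study is adequately powered (power ≥ 0.80).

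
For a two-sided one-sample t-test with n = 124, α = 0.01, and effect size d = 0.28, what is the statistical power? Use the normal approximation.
Power ≈ 0.71

Power calculation (one-sample t-test, normal approximation):
z_β = d · √n - z_{α/2}
z_β = 0.28 · √124 - 2.576
z_β = 0.28 · 11.136 - 2.576
z_β = 0.542

Power = Φ(z_β) = Φ(0.542) ≈ 0.706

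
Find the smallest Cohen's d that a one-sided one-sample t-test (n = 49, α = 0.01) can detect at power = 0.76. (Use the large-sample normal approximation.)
d ≈ 0.43

Minimum detectable effect (one-sample t-test, normal approximation):
d = (z_α + z_β) / √n
d = (2.326 + 0.706) / √49
d = 3.033 / 7.000
d ≈ 0.43

By Cohen's convention (0.2 small / 0.5 medium / 0.8 large): small effect.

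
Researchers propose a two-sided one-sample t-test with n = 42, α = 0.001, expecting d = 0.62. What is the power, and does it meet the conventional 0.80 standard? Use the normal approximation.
Power ≈ 0.77; the study is underpowered (power < 0.80)

Power calculation (one-sample t-test, normal approximation):
z_β = d · √n - z_{α/2}
z_β = 0.62 · √42 - 3.291
z_β = 0.62 · 6.481 - 3.291
z_β = 0.728

Power = Φ(z_β) = Φ(0.728) ≈ 0.767

Effect size d = 0.62 is medium by Cohen's convention (0.2/0.5/0.8).

Threshold: power ≥ 0.80 is conventionally adequate.
Power ≈ 0.77 → the study is underpowered (power < 0.80).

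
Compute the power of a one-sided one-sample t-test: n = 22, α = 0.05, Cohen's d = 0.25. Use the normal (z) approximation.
Power ≈ 0.32

Power calculation (one-sample t-test, normal approximation):
z_β = d · √n - z_α
z_β = 0.25 · √22 - 1.645
z_β = 0.25 · 4.690 - 1.645
z_β = -0.472

Power = Φ(z_β) = Φ(-0.472) ≈ 0.318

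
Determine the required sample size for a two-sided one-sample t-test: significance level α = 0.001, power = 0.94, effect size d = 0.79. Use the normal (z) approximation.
n = 38

Sample size formula (one-sample t-test, normal approximation):
n = ((z_{α/2} + z_β) / d)²

z_{α/2} = 3.291 (for α = 0.001, two-sided)
z_β = 1.555 (for power = 0.94)
d = 0.79

n = ((3.291 + 1.555) / 0.79)²
n = (6.134)²
n ≈ 37.63
Round up to the next whole number: n = 38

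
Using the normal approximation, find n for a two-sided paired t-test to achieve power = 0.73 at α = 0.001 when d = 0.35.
n = 125 pairs

Sample size formula (paired t-test, normal approximation):
n = ((z_{α/2} + z_β) / d)²

z_{α/2} = 3.291 (for α = 0.001, two-sided)
z_β = 0.613 (for power = 0.73)
d = 0.35

n = ((3.291 + 0.613) / 0.35)²
n = (11.154)²
n ≈ 124.41
Round up to the next whole number: n = 125 pairs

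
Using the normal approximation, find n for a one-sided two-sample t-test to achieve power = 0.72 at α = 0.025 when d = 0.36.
n = 100 per group

Sample size formula (two-sample t-test, normal approximation):
n = 2 · ((z_α + z_β) / d)²

z_α = 1.960 (for α = 0.025, one-sided)
z_β = 0.583 (for power = 0.72)
d = 0.36

n = 2 · ((1.960 + 0.583) / 0.36)²
n = 2 · (7.064)²
n ≈ 99.80
Round up to the next whole number: n = 100 per group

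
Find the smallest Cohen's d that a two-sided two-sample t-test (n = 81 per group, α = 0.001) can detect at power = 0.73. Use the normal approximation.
d ≈ 0.61

Minimum detectable effect (two-sample t-test, normal approximation):
d = (z_{α/2} + z_β) / √(n/2)
d = (3.291 + 0.613) / √(81/2)
d = 3.903 / 6.364
d ≈ 0.61

By Cohen's convention (0.2 small / 0.5 medium / 0.8 large): medium effect.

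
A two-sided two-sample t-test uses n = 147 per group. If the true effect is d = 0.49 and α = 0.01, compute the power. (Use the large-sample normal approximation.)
Power ≈ 0.95

Power calculation (two-sample t-test, normal approximation):
z_β = d · √(n/2) - z_{α/2}
z_β = 0.49 · √(147/2) - 2.576
z_β = 0.49 · 8.573 - 2.576
z_β = 1.625

Power = Φ(z_β) = Φ(1.625) ≈ 0.948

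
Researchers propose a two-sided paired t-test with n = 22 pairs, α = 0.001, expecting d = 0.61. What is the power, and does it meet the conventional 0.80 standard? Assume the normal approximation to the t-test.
Power ≈ 0.33; the study is underpowered (power < 0.80)

Power calculation (paired t-test, normal approximation):
z_β = d · √n - z_{α/2}
z_β = 0.61 · √22 - 3.291
z_β = 0.61 · 4.690 - 3.291
z_β = -0.429

Power = Φ(z_β) = Φ(-0.429) ≈ 0.334

Effect size d = 0.61 is medium by Cohen's convention (0.2/0.5/0.8).

Threshold: power ≥ 0.80 is conventionally adequate.
Power ≈ 0.33 → the study is underpowered (power < 0.80).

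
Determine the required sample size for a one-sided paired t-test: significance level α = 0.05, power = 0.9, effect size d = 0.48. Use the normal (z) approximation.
n = 38 pairs

Sample size formula (paired t-test, normal approximation):
n = ((z_α + z_β) / d)²

z_α = 1.645 (for α = 0.05, one-sided)
z_β = 1.282 (for power = 0.9)
d = 0.48

n = ((1.645 + 1.282) / 0.48)²
n = (6.098)²
n ≈ 37.19
Round up to the next whole number: n = 38 pairs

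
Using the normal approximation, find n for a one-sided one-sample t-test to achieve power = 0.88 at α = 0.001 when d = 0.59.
n = 53

Sample size formula (one-sample t-test, normal approximation):
n = ((z_α + z_β) / d)²

z_α = 3.090 (for α = 0.001, one-sided)
z_β = 1.175 (for power = 0.88)
d = 0.59

n = ((3.090 + 1.175) / 0.59)²
n = (7.229)²
n ≈ 52.26
Round up to the next whole number: n = 53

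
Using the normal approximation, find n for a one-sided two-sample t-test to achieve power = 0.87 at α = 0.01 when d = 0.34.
n = 207 per group

Sample size formula (two-sample t-test, normal approximation):
n = 2 · ((z_α + z_β) / d)²

z_α = 2.326 (for α = 0.01, one-sided)
z_β = 1.126 (for power = 0.87)
d = 0.34

n = 2 · ((2.326 + 1.126) / 0.34)²
n = 2 · (10.153)²
n ≈ 206.17
Round up to the next whole number: n = 207 per group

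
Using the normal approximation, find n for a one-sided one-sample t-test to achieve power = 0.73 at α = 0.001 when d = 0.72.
n = 27

Sample size formula (one-sample t-test, normal approximation):
n = ((z_α + z_β) / d)²

z_α = 3.090 (for α = 0.001, one-sided)
z_β = 0.613 (for power = 0.73)
d = 0.72

n = ((3.090 + 0.613) / 0.72)²
n = (5.143)²
n ≈ 26.45
Round up to the next whole number: n = 27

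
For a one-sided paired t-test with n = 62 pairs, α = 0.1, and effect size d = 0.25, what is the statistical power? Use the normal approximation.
Power ≈ 0.75

Power calculation (paired t-test, normal approximation):
z_β = d · √n - z_α
z_β = 0.25 · √62 - 1.282
z_β = 0.25 · 7.874 - 1.282
z_β = 0.687

Power = Φ(z_β) = Φ(0.687) ≈ 0.754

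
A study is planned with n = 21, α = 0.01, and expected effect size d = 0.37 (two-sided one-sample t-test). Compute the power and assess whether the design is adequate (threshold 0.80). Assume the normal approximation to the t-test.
Power ≈ 0.19; the study is underpowered (power < 0.80)

Power calculation (one-sample t-test, normal approximation):
z_β = d · √n - z_{α/2}
z_β = 0.37 · √21 - 2.576
z_β = 0.37 · 4.583 - 2.576
z_β = -0.880

Power = Φ(z_β) = Φ(-0.880) ≈ 0.189

Effect size d = 0.37 is small by Cohen's convention (0.2/0.5/0.8).

Threshold: power ≥ 0.80 is conventionally adequate.
Power ≈ 0.19 → the study is underpowered (power < 0.80).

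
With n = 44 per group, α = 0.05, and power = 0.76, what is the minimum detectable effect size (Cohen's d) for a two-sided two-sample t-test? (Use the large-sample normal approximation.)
d ≈ 0.57

Minimum detectable effect (two-sample t-test, normal approximation):
d = (z_{α/2} + z_β) / √(n/2)
d = (1.960 + 0.706) / √(44/2)
d = 2.666 / 4.690
d ≈ 0.57

By Cohen's convention (0.2 small / 0.5 medium / 0.8 large): medium effect.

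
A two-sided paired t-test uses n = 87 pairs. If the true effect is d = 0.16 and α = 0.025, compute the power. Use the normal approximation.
Power ≈ 0.23

Power calculation (paired t-test, normal approximation):
z_β = d · √n - z_{α/2}
z_β = 0.16 · √87 - 2.241
z_β = 0.16 · 9.327 - 2.241
z_β = -0.749

Power = Φ(z_β) = Φ(-0.749) ≈ 0.227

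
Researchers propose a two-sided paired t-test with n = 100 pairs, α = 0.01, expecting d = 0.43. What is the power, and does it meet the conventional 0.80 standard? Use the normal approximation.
Power ≈ 0.96; the study is adequately powered (power ≥ 0.80)

Power calculation (paired t-test, normal approximation):
z_β = d · √n - z_{α/2}
z_β = 0.43 · √100 - 2.576
z_β = 0.43 · 10.000 - 2.576
z_β = 1.724

Power = Φ(z_β) = Φ(1.724) ≈ 0.958

Effect size d = 0.43 is small by Cohen's convention (0.2/0.5/0.8).

Threshold: power ≥ 0.80 is conventionally adequate.
Power ≈ 0.96 → the study is adequately powered (power ≥ 0.80).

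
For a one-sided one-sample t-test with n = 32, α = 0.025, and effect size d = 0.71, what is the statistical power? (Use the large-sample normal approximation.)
Power ≈ 0.98

Power calculation (one-sample t-test, normal approximation):
z_β = d · √n - z_α
z_β = 0.71 · √32 - 1.960
z_β = 0.71 · 5.657 - 1.960
z_β = 2.056

Power = Φ(z_β) = Φ(2.056) ≈ 0.980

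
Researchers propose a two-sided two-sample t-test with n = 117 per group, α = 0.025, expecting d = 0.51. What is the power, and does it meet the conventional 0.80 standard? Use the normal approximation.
Power ≈ 0.95; the study is adequately powered (power ≥ 0.80)

Power calculation (two-sample t-test, normal approximation):
z_β = d · √(n/2) - z_{α/2}
z_β = 0.51 · √(117/2) - 2.241
z_β = 0.51 · 7.649 - 2.241
z_β = 1.659

Power = Φ(z_β) = Φ(1.659) ≈ 0.951

Effect size d = 0.51 is medium by Cohen's convention (0.2/0.5/0.8).

Threshold: power ≥ 0.80 is conventionally adequate.
Power ≈ 0.95 → the study is adequately powered (power ≥ 0.80).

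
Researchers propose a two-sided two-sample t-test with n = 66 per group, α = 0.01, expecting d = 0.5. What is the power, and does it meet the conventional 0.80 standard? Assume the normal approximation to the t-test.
Power ≈ 0.62; the study is underpowered (power < 0.80)

Power calculation (two-sample t-test, normal approximation):
z_β = d · √(n/2) - z_{α/2}
z_β = 0.5 · √(66/2) - 2.576
z_β = 0.5 · 5.745 - 2.576
z_β = 0.296

Power = Φ(z_β) = Φ(0.296) ≈ 0.617

Effect size d = 0.5 is medium by Cohen's convention (0.2/0.5/0.8).

Threshold: power ≥ 0.80 is conventionally adequate.
Power ≈ 0.62 → the study is underpowered (power < 0.80).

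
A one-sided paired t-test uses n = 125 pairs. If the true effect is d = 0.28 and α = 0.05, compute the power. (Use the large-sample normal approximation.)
Power ≈ 0.93

Power calculation (paired t-test, normal approximation):
z_β = d · √n - z_α
z_β = 0.28 · √125 - 1.645
z_β = 0.28 · 11.180 - 1.645
z_β = 1.486

Power = Φ(z_β) = Φ(1.486) ≈ 0.931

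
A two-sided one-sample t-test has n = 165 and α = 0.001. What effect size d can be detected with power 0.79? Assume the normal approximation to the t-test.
d ≈ 0.32

Minimum detectable effect (one-sample t-test, normal approximation):
d = (z_{α/2} + z_β) / √n
d = (3.291 + 0.806) / √165
d = 4.097 / 12.845
d ≈ 0.32

By Cohen's convention (0.2 small / 0.5 medium / 0.8 large): small effect.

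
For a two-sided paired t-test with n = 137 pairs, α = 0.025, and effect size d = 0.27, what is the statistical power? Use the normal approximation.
Power ≈ 0.82

Power calculation (paired t-test, normal approximation):
z_β = d · √n - z_{α/2}
z_β = 0.27 · √137 - 2.241
z_β = 0.27 · 11.705 - 2.241
z_β = 0.919

Power = Φ(z_β) = Φ(0.919) ≈ 0.821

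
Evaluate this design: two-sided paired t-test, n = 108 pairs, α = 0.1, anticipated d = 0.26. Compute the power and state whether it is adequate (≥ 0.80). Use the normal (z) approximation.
Power ≈ 0.85; the study is adequately powered (power ≥ 0.80)

Power calculation (paired t-test, normal approximation):
z_β = d · √n - z_{α/2}
z_β = 0.26 · √108 - 1.645
z_β = 0.26 · 10.392 - 1.645
z_β = 1.057

Power = Φ(z_β) = Φ(1.057) ≈ 0.855

Effect size d = 0.26 is small by Cohen's convention (0.2/0.5/0.8).

Threshold: power ≥ 0.80 is conventionally adequate.
Power ≈ 0.85 → the study is adequately powered (power ≥ 0.80).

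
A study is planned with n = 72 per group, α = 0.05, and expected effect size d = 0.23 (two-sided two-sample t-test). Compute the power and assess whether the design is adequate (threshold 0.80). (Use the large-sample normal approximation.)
Power ≈ 0.28; the study is underpowered (power < 0.80)

Power calculation (two-sample t-test, normal approximation):
z_β = d · √(n/2) - z_{α/2}
z_β = 0.23 · √(72/2) - 1.960
z_β = 0.23 · 6.000 - 1.960
z_β = -0.580

Power = Φ(z_β) = Φ(-0.580) ≈ 0.281

Effect size d = 0.23 is small by Cohen's convention (0.2/0.5/0.8).

Threshold: power ≥ 0.80 is conventionally adequate.
Power ≈ 0.28 → the study is underpowered (power < 0.80).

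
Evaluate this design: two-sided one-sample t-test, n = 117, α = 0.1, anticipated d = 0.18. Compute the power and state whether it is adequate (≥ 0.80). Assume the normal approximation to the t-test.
Power ≈ 0.62; the study is underpowered (power < 0.80)

Power calculation (one-sample t-test, normal approximation):
z_β = d · √n - z_{α/2}
z_β = 0.18 · √117 - 1.645
z_β = 0.18 · 10.817 - 1.645
z_β = 0.302

Power = Φ(z_β) = Φ(0.302) ≈ 0.619

Effect size d = 0.18 is very small by Cohen's convention (0.2/0.5/0.8).

Threshold: power ≥ 0.80 is conventionally adequate.
Power ≈ 0.62 → the study is underpowered (power < 0.80).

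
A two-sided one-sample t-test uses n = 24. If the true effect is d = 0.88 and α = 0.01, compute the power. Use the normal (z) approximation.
Power ≈ 0.96

Power calculation (one-sample t-test, normal approximation):
z_β = d · √n - z_{α/2}
z_β = 0.88 · √24 - 2.576
z_β = 0.88 · 4.899 - 2.576
z_β = 1.735

Power = Φ(z_β) = Φ(1.735) ≈ 0.959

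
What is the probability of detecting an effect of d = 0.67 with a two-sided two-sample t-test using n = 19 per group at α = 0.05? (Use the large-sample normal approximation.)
Power ≈ 0.54

Power calculation (two-sample t-test, normal approximation):
z_β = d · √(n/2) - z_{α/2}
z_β = 0.67 · √(19/2) - 1.960
z_β = 0.67 · 3.082 - 1.960
z_β = 0.105

Power = Φ(z_β) = Φ(0.105) ≈ 0.542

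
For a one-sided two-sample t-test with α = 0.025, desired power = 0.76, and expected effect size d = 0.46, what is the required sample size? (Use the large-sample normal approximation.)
n = 68 per group

Sample size formula (two-sample t-test, normal approximation):
n = 2 · ((z_α + z_β) / d)²

z_α = 1.960 (for α = 0.025, one-sided)
z_β = 0.706 (for power = 0.76)
d = 0.46

n = 2 · ((1.960 + 0.706) / 0.46)²
n = 2 · (5.796)²
n ≈ 67.19
Round up to the next whole number: n = 68 per group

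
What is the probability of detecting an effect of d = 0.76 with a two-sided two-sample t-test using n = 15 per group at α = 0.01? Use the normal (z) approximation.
Power ≈ 0.31

Power calculation (two-sample t-test, normal approximation):
z_β = d · √(n/2) - z_{α/2}
z_β = 0.76 · √(15/2) - 2.576
z_β = 0.76 · 2.739 - 2.576
z_β = -0.494

Power = Φ(z_β) = Φ(-0.494) ≈ 0.310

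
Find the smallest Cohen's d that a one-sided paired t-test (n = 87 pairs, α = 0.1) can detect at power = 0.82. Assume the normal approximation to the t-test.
d ≈ 0.24

Minimum detectable effect (paired t-test, normal approximation):
d = (z_α + z_β) / √n
d = (1.282 + 0.915) / √87
d = 2.197 / 9.327
d ≈ 0.24

By Cohen's convention (0.2 small / 0.5 medium / 0.8 large): small effect.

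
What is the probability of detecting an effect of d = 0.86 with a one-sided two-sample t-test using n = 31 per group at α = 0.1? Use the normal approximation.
Power ≈ 0.98

Power calculation (two-sample t-test, normal approximation):
z_β = d · √(n/2) - z_α
z_β = 0.86 · √(31/2) - 1.282
z_β = 0.86 · 3.937 - 1.282
z_β = 2.104

Power = Φ(z_β) = Φ(2.104) ≈ 0.982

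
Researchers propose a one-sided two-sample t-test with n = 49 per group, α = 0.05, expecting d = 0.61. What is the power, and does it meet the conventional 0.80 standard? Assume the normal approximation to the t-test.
Power ≈ 0.92; the study is adequately powered (power ≥ 0.80)

Power calculation (two-sample t-test, normal approximation):
z_β = d · √(n/2) - z_α
z_β = 0.61 · √(49/2) - 1.645
z_β = 0.61 · 4.950 - 1.645
z_β = 1.374

Power = Φ(z_β) = Φ(1.374) ≈ 0.915

Effect size d = 0.61 is medium by Cohen's convention (0.2/0.5/0.8).

Threshold: power ≥ 0.80 is conventionally adequate.
Power ≈ 0.92 → the study is adequately powered (power ≥ 0.80).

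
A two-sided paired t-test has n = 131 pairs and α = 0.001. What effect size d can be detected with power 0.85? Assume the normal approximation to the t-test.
d ≈ 0.38

Minimum detectable effect (paired t-test, normal approximation):
d = (z_{α/2} + z_β) / √n
d = (3.291 + 1.036) / √131
d = 4.327 / 11.446
d ≈ 0.38

By Cohen's convention (0.2 small / 0.5 medium / 0.8 large): small effect.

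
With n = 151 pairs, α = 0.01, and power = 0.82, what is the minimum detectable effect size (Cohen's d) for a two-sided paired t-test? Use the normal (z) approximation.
d ≈ 0.28

Minimum detectable effect (paired t-test, normal approximation):
d = (z_{α/2} + z_β) / √n
d = (2.576 + 0.915) / √151
d = 3.491 / 12.288
d ≈ 0.28

By Cohen's convention (0.2 small / 0.5 medium / 0.8 large): small effect.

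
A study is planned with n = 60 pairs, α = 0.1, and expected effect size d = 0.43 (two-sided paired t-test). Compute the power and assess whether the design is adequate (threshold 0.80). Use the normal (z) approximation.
Power ≈ 0.95; the study is adequately powered (power ≥ 0.80)

Power calculation (paired t-test, normal approximation):
z_β = d · √n - z_{α/2}
z_β = 0.43 · √60 - 1.645
z_β = 0.43 · 7.746 - 1.645
z_β = 1.686

Power = Φ(z_β) = Φ(1.686) ≈ 0.954

Effect size d = 0.43 is small by Cohen's convention (0.2/0.5/0.8).

Threshold: power ≥ 0.80 is conventionally adequate.
Power ≈ 0.95 → the study is adequately powered (power ≥ 0.80).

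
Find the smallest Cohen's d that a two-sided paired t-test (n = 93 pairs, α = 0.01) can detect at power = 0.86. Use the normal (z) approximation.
d ≈ 0.38

Minimum detectable effect (paired t-test, normal approximation):
d = (z_{α/2} + z_β) / √n
d = (2.576 + 1.080) / √93
d = 3.656 / 9.644
d ≈ 0.38

By Cohen's convention (0.2 small / 0.5 medium / 0.8 large): small effect.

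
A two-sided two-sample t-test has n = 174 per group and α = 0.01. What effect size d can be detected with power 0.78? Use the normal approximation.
d ≈ 0.36

Minimum detectable effect (two-sample t-test, normal approximation):
d = (z_{α/2} + z_β) / √(n/2)
d = (2.576 + 0.772) / √(174/2)
d = 3.348 / 9.327
d ≈ 0.36

By Cohen's convention (0.2 small / 0.5 medium / 0.8 large): small effect.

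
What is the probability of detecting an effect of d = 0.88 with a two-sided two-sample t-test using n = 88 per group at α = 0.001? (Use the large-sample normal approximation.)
Power ≈ 0.99

Power calculation (two-sample t-test, normal approximation):
z_β = d · √(n/2) - z_{α/2}
z_β = 0.88 · √(88/2) - 3.291
z_β = 0.88 · 6.633 - 3.291
z_β = 2.547

Power = Φ(z_β) = Φ(2.547) ≈ 0.995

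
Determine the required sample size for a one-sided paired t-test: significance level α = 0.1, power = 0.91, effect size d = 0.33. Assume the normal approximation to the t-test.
n = 64 pairs

Sample size formula (paired t-test, normal approximation):
n = ((z_α + z_β) / d)²

z_α = 1.282 (for α = 0.1, one-sided)
z_β = 1.341 (for power = 0.91)
d = 0.33

n = ((1.282 + 1.341) / 0.33)²
n = (7.948)²
n ≈ 63.17
Round up to the next whole number: n = 64 pairs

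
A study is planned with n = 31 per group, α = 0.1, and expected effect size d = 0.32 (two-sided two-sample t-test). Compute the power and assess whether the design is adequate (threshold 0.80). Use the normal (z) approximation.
Power ≈ 0.35; the study is underpowered (power < 0.80)

Power calculation (two-sample t-test, normal approximation):
z_β = d · √(n/2) - z_{α/2}
z_β = 0.32 · √(31/2) - 1.645
z_β = 0.32 · 3.937 - 1.645
z_β = -0.385

Power = Φ(z_β) = Φ(-0.385) ≈ 0.350

Effect size d = 0.32 is small by Cohen's convention (0.2/0.5/0.8).

Threshold: power ≥ 0.80 is conventionally adequate.
Power ≈ 0.35 → the study is underpowered (power < 0.80).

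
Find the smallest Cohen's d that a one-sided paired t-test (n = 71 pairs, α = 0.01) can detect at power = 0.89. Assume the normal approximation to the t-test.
d ≈ 0.42

Minimum detectable effect (paired t-test, normal approximation):
d = (z_α + z_β) / √n
d = (2.326 + 1.227) / √71
d = 3.553 / 8.426
d ≈ 0.42

By Cohen's convention (0.2 small / 0.5 medium / 0.8 large): small effect.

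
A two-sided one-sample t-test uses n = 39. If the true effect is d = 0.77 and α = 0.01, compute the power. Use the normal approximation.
Power ≈ 0.99

Power calculation (one-sample t-test, normal approximation):
z_β = d · √n - z_{α/2}
z_β = 0.77 · √39 - 2.576
z_β = 0.77 · 6.245 - 2.576
z_β = 2.233

Power = Φ(z_β) = Φ(2.233) ≈ 0.987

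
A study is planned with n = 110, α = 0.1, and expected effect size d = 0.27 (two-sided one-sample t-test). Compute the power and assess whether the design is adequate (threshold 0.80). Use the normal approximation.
Power ≈ 0.88; the study is adequately powered (power ≥ 0.80)

Power calculation (one-sample t-test, normal approximation):
z_β = d · √n - z_{α/2}
z_β = 0.27 · √110 - 1.645
z_β = 0.27 · 10.488 - 1.645
z_β = 1.187

Power = Φ(z_β) = Φ(1.187) ≈ 0.882

Effect size d = 0.27 is small by Cohen's convention (0.2/0.5/0.8).

Threshold: power ≥ 0.80 is conventionally adequate.
Power ≈ 0.88 → the study is adequately powered (power ≥ 0.80).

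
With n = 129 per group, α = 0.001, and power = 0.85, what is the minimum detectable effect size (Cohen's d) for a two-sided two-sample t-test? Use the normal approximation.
d ≈ 0.54

Minimum detectable effect (two-sample t-test, normal approximation):
d = (z_{α/2} + z_β) / √(n/2)
d = (3.291 + 1.036) / √(129/2)
d = 4.327 / 8.031
d ≈ 0.54

By Cohen's convention (0.2 small / 0.5 medium / 0.8 large): medium effect.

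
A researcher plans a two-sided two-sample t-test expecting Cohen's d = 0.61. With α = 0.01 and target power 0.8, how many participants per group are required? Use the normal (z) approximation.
n = 63 per group

Sample size formula (two-sample t-test, normal approximation):
n = 2 · ((z_{α/2} + z_β) / d)²

z_{α/2} = 2.576 (for α = 0.01, two-sided)
z_β = 0.842 (for power = 0.8)
d = 0.61

n = 2 · ((2.576 + 0.842) / 0.61)²
n = 2 · (5.603)²
n ≈ 62.79
Round up to the next whole number: n = 63 per group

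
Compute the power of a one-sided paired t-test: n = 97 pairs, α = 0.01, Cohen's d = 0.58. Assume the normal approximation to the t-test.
Power ≈ 1.00

Power calculation (paired t-test, normal approximation):
z_β = d · √n - z_α
z_β = 0.58 · √97 - 2.326
z_β = 0.58 · 9.849 - 2.326
z_β = 3.386

Power = Φ(z_β) = Φ(3.386) ≈ 1.000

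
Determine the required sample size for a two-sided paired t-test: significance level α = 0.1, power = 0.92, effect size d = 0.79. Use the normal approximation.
n = 15 pairs

Sample size formula (paired t-test, normal approximation):
n = ((z_{α/2} + z_β) / d)²

z_{α/2} = 1.645 (for α = 0.1, two-sided)
z_β = 1.405 (for power = 0.92)
d = 0.79

n = ((1.645 + 1.405) / 0.79)²
n = (3.861)²
n ≈ 14.91
Round up to the next whole number: n = 15 pairs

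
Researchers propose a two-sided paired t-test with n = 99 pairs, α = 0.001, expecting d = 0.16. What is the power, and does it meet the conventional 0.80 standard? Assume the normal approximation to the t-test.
Power ≈ 0.04; the study is underpowered (power < 0.80)

Power calculation (paired t-test, normal approximation):
z_β = d · √n - z_{α/2}
z_β = 0.16 · √99 - 3.291
z_β = 0.16 · 9.950 - 3.291
z_β = -1.699

Power = Φ(z_β) = Φ(-1.699) ≈ 0.045

Effect size d = 0.16 is very small by Cohen's convention (0.2/0.5/0.8).

Threshold: power ≥ 0.80 is conventionally adequate.
Power ≈ 0.04 → the study is underpowered (power < 0.80).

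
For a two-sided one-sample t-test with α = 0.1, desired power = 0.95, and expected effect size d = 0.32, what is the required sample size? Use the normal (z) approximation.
n = 106

Sample size formula (one-sample t-test, normal approximation):
n = ((z_{α/2} + z_β) / d)²

z_{α/2} = 1.645 (for α = 0.1, two-sided)
z_β = 1.645 (for power = 0.95)
d = 0.32

n = ((1.645 + 1.645) / 0.32)²
n = (10.281)²
n ≈ 105.70
Round up to the next whole number: n = 106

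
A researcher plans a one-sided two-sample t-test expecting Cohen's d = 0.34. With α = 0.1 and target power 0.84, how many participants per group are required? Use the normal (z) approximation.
n = 90 per group

Sample size formula (two-sample t-test, normal approximation):
n = 2 · ((z_α + z_β) / d)²

z_α = 1.282 (for α = 0.1, one-sided)
z_β = 0.994 (for power = 0.84)
d = 0.34

n = 2 · ((1.282 + 0.994) / 0.34)²
n = 2 · (6.694)²
n ≈ 89.62
Round up to the next whole number: n = 90 per group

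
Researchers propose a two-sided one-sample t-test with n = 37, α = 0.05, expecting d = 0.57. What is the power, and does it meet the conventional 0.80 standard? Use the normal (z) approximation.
Power ≈ 0.93; the study is adequately powered (power ≥ 0.80)

Power calculation (one-sample t-test, normal approximation):
z_β = d · √n - z_{α/2}
z_β = 0.57 · √37 - 1.960
z_β = 0.57 · 6.083 - 1.960
z_β = 1.507

Power = Φ(z_β) = Φ(1.507) ≈ 0.934

Effect size d = 0.57 is medium by Cohen's convention (0.2/0.5/0.8).

Threshold: power ≥ 0.80 is conventionally adequate.
Power ≈ 0.93 → the study is adequately powered (power ≥ 0.80).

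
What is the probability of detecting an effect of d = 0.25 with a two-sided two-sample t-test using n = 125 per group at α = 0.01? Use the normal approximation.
Power ≈ 0.27

Power calculation (two-sample t-test, normal approximation):
z_β = d · √(n/2) - z_{α/2}
z_β = 0.25 · √(125/2) - 2.576
z_β = 0.25 · 7.906 - 2.576
z_β = -0.599

Power = Φ(z_β) = Φ(-0.599) ≈ 0.274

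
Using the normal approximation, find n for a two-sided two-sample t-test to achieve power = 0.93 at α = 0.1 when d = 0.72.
n = 38 per group

Sample size formula (two-sample t-test, normal approximation):
n = 2 · ((z_{α/2} + z_β) / d)²

z_{α/2} = 1.645 (for α = 0.1, two-sided)
z_β = 1.476 (for power = 0.93)
d = 0.72

n = 2 · ((1.645 + 1.476) / 0.72)²
n = 2 · (4.335)²
n ≈ 37.58
Round up to the next whole number: n = 38 per group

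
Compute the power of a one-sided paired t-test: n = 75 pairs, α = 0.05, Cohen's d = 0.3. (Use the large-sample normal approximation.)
Power ≈ 0.83

Power calculation (paired t-test, normal approximation):
z_β = d · √n - z_α
z_β = 0.3 · √75 - 1.645
z_β = 0.3 · 8.660 - 1.645
z_β = 0.953

Power = Φ(z_β) = Φ(0.953) ≈ 0.830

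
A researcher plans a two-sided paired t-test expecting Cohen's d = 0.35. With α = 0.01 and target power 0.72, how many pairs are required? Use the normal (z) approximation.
n = 82 pairs

Sample size formula (paired t-test, normal approximation):
n = ((z_{α/2} + z_β) / d)²

z_{α/2} = 2.576 (for α = 0.01, two-sided)
z_β = 0.583 (for power = 0.72)
d = 0.35

n = ((2.576 + 0.583) / 0.35)²
n = (9.026)²
n ≈ 81.47
Round up to the next whole number: n = 82 pairs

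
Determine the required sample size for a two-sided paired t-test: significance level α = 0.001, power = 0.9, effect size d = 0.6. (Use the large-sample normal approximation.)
n = 59 pairs

Sample size formula (paired t-test, normal approximation):
n = ((z_{α/2} + z_β) / d)²

z_{α/2} = 3.291 (for α = 0.001, two-sided)
z_β = 1.282 (for power = 0.9)
d = 0.6

n = ((3.291 + 1.282) / 0.6)²
n = (7.622)²
n ≈ 58.09
Round up to the next whole number: n = 59 pairs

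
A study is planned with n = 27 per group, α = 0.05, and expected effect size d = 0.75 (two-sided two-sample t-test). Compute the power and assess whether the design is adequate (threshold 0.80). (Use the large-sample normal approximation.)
Power ≈ 0.79; the study is underpowered (power < 0.80)

Power calculation (two-sample t-test, normal approximation):
z_β = d · √(n/2) - z_{α/2}
z_β = 0.75 · √(27/2) - 1.960
z_β = 0.75 · 3.674 - 1.960
z_β = 0.796

Power = Φ(z_β) = Φ(0.796) ≈ 0.787

Effect size d = 0.75 is medium by Cohen's convention (0.2/0.5/0.8).

Threshold: power ≥ 0.80 is conventionally adequate.
Power ≈ 0.79 → the study is underpowered (power < 0.80).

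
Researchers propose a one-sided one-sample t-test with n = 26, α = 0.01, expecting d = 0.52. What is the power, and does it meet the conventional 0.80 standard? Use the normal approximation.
Power ≈ 0.63; the study is underpowered (power < 0.80)

Power calculation (one-sample t-test, normal approximation):
z_β = d · √n - z_α
z_β = 0.52 · √26 - 2.326
z_β = 0.52 · 5.099 - 2.326
z_β = 0.325

Power = Φ(z_β) = Φ(0.325) ≈ 0.627

Effect size d = 0.52 is medium by Cohen's convention (0.2/0.5/0.8).

Threshold: power ≥ 0.80 is conventionally adequate.
Power ≈ 0.63 → the study is underpowered (power < 0.80).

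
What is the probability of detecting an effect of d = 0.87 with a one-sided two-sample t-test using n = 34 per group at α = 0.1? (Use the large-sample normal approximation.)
Power ≈ 0.99

Power calculation (two-sample t-test, normal approximation):
z_β = d · √(n/2) - z_α
z_β = 0.87 · √(34/2) - 1.282
z_β = 0.87 · 4.123 - 1.282
z_β = 2.306

Power = Φ(z_β) = Φ(2.306) ≈ 0.989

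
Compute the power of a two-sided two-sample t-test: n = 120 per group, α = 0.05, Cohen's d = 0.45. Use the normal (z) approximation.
Power ≈ 0.94

Power calculation (two-sample t-test, normal approximation):
z_β = d · √(n/2) - z_{α/2}
z_β = 0.45 · √(120/2) - 1.960
z_β = 0.45 · 7.746 - 1.960
z_β = 1.526

Power = Φ(z_β) = Φ(1.526) ≈ 0.936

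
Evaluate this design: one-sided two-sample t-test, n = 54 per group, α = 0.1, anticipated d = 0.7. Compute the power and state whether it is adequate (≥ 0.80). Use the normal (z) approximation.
Power ≈ 0.99; the study is adequately powered (power ≥ 0.80)

Power calculation (two-sample t-test, normal approximation):
z_β = d · √(n/2) - z_α
z_β = 0.7 · √(54/2) - 1.282
z_β = 0.7 · 5.196 - 1.282
z_β = 2.356

Power = Φ(z_β) = Φ(2.356) ≈ 0.991

Effect size d = 0.7 is medium by Cohen's convention (0.2/0.5/0.8).

Threshold: power ≥ 0.80 is conventionally adequate.
Power ≈ 0.99 → the study is adequately powered (power ≥ 0.80).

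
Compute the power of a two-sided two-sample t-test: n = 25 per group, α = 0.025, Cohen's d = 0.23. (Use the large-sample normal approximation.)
Power ≈ 0.08

Power calculation (two-sample t-test, normal approximation):
z_β = d · √(n/2) - z_{α/2}
z_β = 0.23 · √(25/2) - 2.241
z_β = 0.23 · 3.536 - 2.241
z_β = -1.428

Power = Φ(z_β) = Φ(-1.428) ≈ 0.077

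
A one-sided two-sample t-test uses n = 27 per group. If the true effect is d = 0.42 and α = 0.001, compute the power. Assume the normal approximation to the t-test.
Power ≈ 0.06

Power calculation (two-sample t-test, normal approximation):
z_β = d · √(n/2) - z_α
z_β = 0.42 · √(27/2) - 3.090
z_β = 0.42 · 3.674 - 3.090
z_β = -1.547

Power = Φ(z_β) = Φ(-1.547) ≈ 0.061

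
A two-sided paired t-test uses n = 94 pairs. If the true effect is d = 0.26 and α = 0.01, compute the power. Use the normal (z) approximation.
Power ≈ 0.48

Power calculation (paired t-test, normal approximation):
z_β = d · √n - z_{α/2}
z_β = 0.26 · √94 - 2.576
z_β = 0.26 · 9.695 - 2.576
z_β = -0.055

Power = Φ(z_β) = Φ(-0.055) ≈ 0.478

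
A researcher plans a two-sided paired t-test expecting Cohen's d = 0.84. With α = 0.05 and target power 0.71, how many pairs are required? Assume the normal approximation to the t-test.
n = 9 pairs

Sample size formula (paired t-test, normal approximation):
n = ((z_{α/2} + z_β) / d)²

z_{α/2} = 1.960 (for α = 0.05, two-sided)
z_β = 0.553 (for power = 0.71)
d = 0.84

n = ((1.960 + 0.553) / 0.84)²
n = (2.992)²
n ≈ 8.95
Round up to the next whole number: n = 9 pairs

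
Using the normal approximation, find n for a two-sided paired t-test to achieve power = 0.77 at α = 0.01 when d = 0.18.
n = 340 pairs

Sample size formula (paired t-test, normal approximation):
n = ((z_{α/2} + z_β) / d)²

z_{α/2} = 2.576 (for α = 0.01, two-sided)
z_β = 0.739 (for power = 0.77)
d = 0.18

n = ((2.576 + 0.739) / 0.18)²
n = (18.417)²
n ≈ 339.19
Round up to the next whole number: n = 340 pairs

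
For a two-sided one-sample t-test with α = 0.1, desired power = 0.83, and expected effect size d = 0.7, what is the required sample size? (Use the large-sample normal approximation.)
n = 14

Sample size formula (one-sample t-test, normal approximation):
n = ((z_{α/2} + z_β) / d)²

z_{α/2} = 1.645 (for α = 0.1, two-sided)
z_β = 0.954 (for power = 0.83)
d = 0.7

n = ((1.645 + 0.954) / 0.7)²
n = (3.713)²
n ≈ 13.79
Round up to the next whole number: n = 14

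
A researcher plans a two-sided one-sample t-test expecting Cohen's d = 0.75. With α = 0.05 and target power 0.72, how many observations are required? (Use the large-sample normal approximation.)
n = 12

Sample size formula (one-sample t-test, normal approximation):
n = ((z_{α/2} + z_β) / d)²

z_{α/2} = 1.960 (for α = 0.05, two-sided)
z_β = 0.583 (for power = 0.72)
d = 0.75

n = ((1.960 + 0.583) / 0.75)²
n = (3.391)²
n ≈ 11.50
Round up to the next whole number: n = 12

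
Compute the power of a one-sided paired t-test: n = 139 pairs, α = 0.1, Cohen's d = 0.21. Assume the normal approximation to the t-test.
Power ≈ 0.88

Power calculation (paired t-test, normal approximation):
z_β = d · √n - z_α
z_β = 0.21 · √139 - 1.282
z_β = 0.21 · 11.790 - 1.282
z_β = 1.194

Power = Φ(z_β) = Φ(1.194) ≈ 0.884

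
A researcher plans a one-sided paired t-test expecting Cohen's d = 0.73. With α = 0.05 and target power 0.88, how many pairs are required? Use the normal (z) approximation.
n = 15 pairs

Sample size formula (paired t-test, normal approximation):
n = ((z_α + z_β) / d)²

z_α = 1.645 (for α = 0.05, one-sided)
z_β = 1.175 (for power = 0.88)
d = 0.73

n = ((1.645 + 1.175) / 0.73)²
n = (3.863)²
n ≈ 14.92
Round up to the next whole number: n = 15 pairs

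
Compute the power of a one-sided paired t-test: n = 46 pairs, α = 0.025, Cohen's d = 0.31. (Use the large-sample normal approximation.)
Power ≈ 0.56

Power calculation (paired t-test, normal approximation):
z_β = d · √n - z_α
z_β = 0.31 · √46 - 1.960
z_β = 0.31 · 6.782 - 1.960
z_β = 0.143

Power = Φ(z_β) = Φ(0.143) ≈ 0.557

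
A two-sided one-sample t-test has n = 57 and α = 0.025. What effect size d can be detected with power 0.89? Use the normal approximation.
d ≈ 0.46

Minimum detectable effect (one-sample t-test, normal approximation):
d = (z_{α/2} + z_β) / √n
d = (2.241 + 1.227) / √57
d = 3.468 / 7.550
d ≈ 0.46

By Cohen's convention (0.2 small / 0.5 medium / 0.8 large): small effect.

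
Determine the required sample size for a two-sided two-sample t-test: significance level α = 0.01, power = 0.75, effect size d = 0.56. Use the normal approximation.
n = 68 per group

Sample size formula (two-sample t-test, normal approximation):
n = 2 · ((z_{α/2} + z_β) / d)²

z_{α/2} = 2.576 (for α = 0.01, two-sided)
z_β = 0.674 (for power = 0.75)
d = 0.56

n = 2 · ((2.576 + 0.674) / 0.56)²
n = 2 · (5.804)²
n ≈ 67.37
Round up to the next whole number: n = 68 per group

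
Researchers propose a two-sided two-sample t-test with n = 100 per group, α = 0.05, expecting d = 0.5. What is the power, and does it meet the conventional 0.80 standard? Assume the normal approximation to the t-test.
Power ≈ 0.94; the study is adequately powered (power ≥ 0.80)

Power calculation (two-sample t-test, normal approximation):
z_β = d · √(n/2) - z_{α/2}
z_β = 0.5 · √(100/2) - 1.960
z_β = 0.5 · 7.071 - 1.960
z_β = 1.576

Power = Φ(z_β) = Φ(1.576) ≈ 0.942

Effect size d = 0.5 is medium by Cohen's convention (0.2/0.5/0.8).

Threshold: power ≥ 0.80 is conventionally adequate.
Power ≈ 0.94 → the study is adequately powered (power ≥ 0.80).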